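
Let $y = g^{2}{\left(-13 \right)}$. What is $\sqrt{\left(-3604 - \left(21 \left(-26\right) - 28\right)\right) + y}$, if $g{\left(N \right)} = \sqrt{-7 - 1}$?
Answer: $7 i \sqrt{62} \approx 55.118 i$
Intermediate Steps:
$g{\left(N \right)} = 2 i \sqrt{2}$ ($g{\left(N \right)} = \sqrt{-8} = 2 i \sqrt{2}$)
$y = -8$ ($y = \left(2 i \sqrt{2}\right)^{2} = -8$)
$\sqrt{\left(-3604 - \left(21 \left(-26\right) - 28\right)\right) + y} = \sqrt{\left(-3604 - \left(21 \left(-26\right) - 28\right)\right) - 8} = \sqrt{\left(-3604 - \left(-546 - 28\right)\right) - 8} = \sqrt{\left(-3604 - -574\right) - 8} = \sqrt{\left(-3604 + 574\right) - 8} = \sqrt{-3030 - 8} = \sqrt{-3038} = 7 i \sqrt{62}$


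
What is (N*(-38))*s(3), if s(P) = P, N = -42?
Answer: 4788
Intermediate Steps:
(N*(-38))*s(3) = -42*(-38)*3 = 1596*3 = 4788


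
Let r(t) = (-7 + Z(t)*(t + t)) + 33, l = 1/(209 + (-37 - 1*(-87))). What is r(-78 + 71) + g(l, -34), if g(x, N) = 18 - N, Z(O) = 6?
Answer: -6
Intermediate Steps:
l = 1/259 (l = 1/(209 + (-37 + 87)) = 1/(209 + 50) = 1/259 ≈ 0.0038610)
r(t) = 26 + 12*t (r(t) = (-7 + 6*(t + t)) + 33 = (-7 + 6*(2*t)) + 33 = (-7 + 12*t) + 33 = 26 + 12*t)
r(-78 + 71) + g(l, -34) = (26 + 12*(-78 + 71)) + (18 - 1*(-34)) = (26 + 12*(-7)) + (18 + 34) = (26 - 84) + 52 = -58 + 52 = -6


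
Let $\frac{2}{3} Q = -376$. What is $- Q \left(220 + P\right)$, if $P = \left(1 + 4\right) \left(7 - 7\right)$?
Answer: $124080$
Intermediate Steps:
$Q = -564$ ($Q = \frac{3}{2} \left(-376\right) = -564$)
$P = 0$ ($P = 5 \cdot 0 = 0$)
$- Q \left(220 + P\right) = - \left(-564\right) \left(220 + 0\right) = - \left(-564\right) 220 = \left(-1\right) \left(-124080\right) = 124080$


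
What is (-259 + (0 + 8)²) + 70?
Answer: -125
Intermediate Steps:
(-259 + (0 + 8)²) + 70 = (-259 + 8²) + 70 = (-259 + 64) + 70 = -195 + 70 = -125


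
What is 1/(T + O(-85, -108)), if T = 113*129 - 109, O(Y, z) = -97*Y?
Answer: 1/22713 ≈ 4.4028e-5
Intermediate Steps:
T = 14468 (T = 14577 - 109 = 14468)
1/(T + O(-85, -108)) = 1/(14468 - 97*(-85)) = 1/(14468 + 8245) = 1/22713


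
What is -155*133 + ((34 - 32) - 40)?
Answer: -20653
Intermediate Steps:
-155*133 + ((34 - 32) - 40) = -20615 + (2 - 40) = -20615 - 38 = -20653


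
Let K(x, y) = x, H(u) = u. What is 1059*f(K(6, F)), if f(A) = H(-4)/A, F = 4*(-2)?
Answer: -706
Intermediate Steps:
F = -8
f(A) = -4/A
1059*f(K(6, F)) = 1059*(-4/6) = 1059*(-4*⅙) = 1059*(-⅔) = -706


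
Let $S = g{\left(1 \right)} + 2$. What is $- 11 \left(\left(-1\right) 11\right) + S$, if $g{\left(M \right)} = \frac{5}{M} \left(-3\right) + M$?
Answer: $109$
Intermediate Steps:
$g{\left(M \right)} = M - \frac{15}{M}$ ($g{\left(M \right)} = - \frac{15}{M} + M = M - \frac{15}{M}$)
$S = -12$ ($S = \left(1 - \frac{15}{1}\right) + 2 = \left(1 - 15\right) + 2 = -14 + 2 = -12$)
$- 11 \left(\left(-1\right) 11\right) + S = - 11 \left(\left(-1\right) 11\right) - 12 = \left(-11\right) \left(-11\right) - 12 = 121 - 12 = 109$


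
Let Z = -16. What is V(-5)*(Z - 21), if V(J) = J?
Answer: 185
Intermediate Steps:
V(-5)*(Z - 21) = -5*(-16 - 21) = -5*(-37) = 185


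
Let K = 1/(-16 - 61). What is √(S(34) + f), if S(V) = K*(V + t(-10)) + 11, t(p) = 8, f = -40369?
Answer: 2*I*√1220846/11 ≈ 200.89*I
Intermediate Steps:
K = -1/77 (K = 1/(-77) = -1/77 ≈ -0.012987)
S(V) = 839/77 - V/77 (S(V) = -(V + 8)/77 + 11 = -(8 + V)/77 + 11 = (-8/77 - V/77) + 11 = 839/77 - V/77)
√(S(34) + f) = √((839/77 - 1/77*34) - 40369) = √((839/77 - 34/77) - 40369) = √(115/11 - 40369) = √(-443944/11) = 2*I*√1220846/11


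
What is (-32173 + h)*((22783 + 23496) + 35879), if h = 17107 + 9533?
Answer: -454580214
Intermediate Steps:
h = 26640
(-32173 + h)*((22783 + 23496) + 35879) = (-32173 + 26640)*((22783 + 23496) + 35879) = -5533*(46279 + 35879) = -5533*82158 = -454580214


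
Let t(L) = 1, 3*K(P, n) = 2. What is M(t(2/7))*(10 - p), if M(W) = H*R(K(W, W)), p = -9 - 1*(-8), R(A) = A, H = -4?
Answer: -88/3 ≈ -29.333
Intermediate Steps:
K(P, n) = ⅔ (K(P, n) = (⅓)*2 = ⅔)
p = -1 (p = -9 + 8 = -1)
M(W) = -8/3 (M(W) = -4*⅔ = -8/3)
M(t(2/7))*(10 - p) = -8*(10 - 1*(-1))/3 = -8*(10 + 1)/3 = -8/3*11 = -88/3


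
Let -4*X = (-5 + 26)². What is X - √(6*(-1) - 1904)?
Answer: -441/4 - I*√1910 ≈ -110.25 - 43.704*I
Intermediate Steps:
X = -441/4 (X = -(-5 + 26)²/4 = -¼*21² = -¼*441 = -441/4 ≈ -110.25)
X - √(6*(-1) - 1904) = -441/4 - √(6*(-1) - 1904) = -441/4 - √(-6 - 1904) = -441/4 - √(-1910) = -441/4 - I*√1910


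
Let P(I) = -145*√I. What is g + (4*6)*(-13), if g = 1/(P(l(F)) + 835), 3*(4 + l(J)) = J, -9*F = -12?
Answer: -433542777/1389565 + 348*I*√2/1389565 ≈ -312.0 + 0.00035417*I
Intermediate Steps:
F = 4/3 (F = -⅑*(-12) = 4/3 ≈ 1.3333)
l(J) = -4 + J/3
g = 1/(835 - 580*I*√2/3) (g = 1/(-145*√(-4 + (⅓)*(4/3)) + 835) = 1/(-145*√(-4 + 4/9) + 835) = 1/(-580*I*√2/3 + 835) = 1/(835 - 580*I*√2/3) ≈ 0.0010816 + 0.00035417*I)
g + (4*6)*(-13) = (1503/1389565 + 348*I*√2/1389565) + (4*6)*(-13) = (1503/1389565 + 348*I*√2/1389565) + 24*(-13) = (1503/1389565 + 348*I*√2/1389565) - 312 = -433542777/1389565 + 348*I*√2/1389565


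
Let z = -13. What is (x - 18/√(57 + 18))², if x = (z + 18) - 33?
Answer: 19708/25 + 336*√3/5 ≈ 904.71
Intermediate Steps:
x = -28 (x = (-13 + 18) - 33 = 5 - 33 = -28)
(x - 18/√(57 + 18))² = (-28 - 18/√(57 + 18))² = (-28 - 18*√3/15)² = (-28 - 6*√3/5)²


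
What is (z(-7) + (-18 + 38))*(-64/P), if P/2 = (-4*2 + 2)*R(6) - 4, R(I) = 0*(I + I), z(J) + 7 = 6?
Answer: 152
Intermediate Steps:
z(J) = -1 (z(J) = -7 + 6 = -1)
R(I) = 0 (R(I) = 0*(2*I) = 0)
P = -8 (P = 2*((-4*2 + 2)*0 - 4) = 2*((-8 + 2)*0 - 4) = 2*(-6*0 - 4) = 2*(0 - 4) = 2*(-4) = -8)
(z(-7) + (-18 + 38))*(-64/P) = (-1 + (-18 + 38))*(-64/(-8)) = (-1 + 20)*(-64*(-⅛)) = 19*8 = 152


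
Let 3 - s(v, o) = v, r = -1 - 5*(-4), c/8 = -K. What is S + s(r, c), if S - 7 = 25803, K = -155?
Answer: 25794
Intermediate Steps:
c = 1240 (c = 8*(-1*(-155)) = 8*155 = 1240)
r = 19 (r = -1 + 20 = 19)
s(v, o) = 3 - v
S = 25810 (S = 7 + 25803 = 25810)
S + s(r, c) = 25810 + (3 - 1*19) = 25810 + (3 - 19) = 25810 - 16 = 25794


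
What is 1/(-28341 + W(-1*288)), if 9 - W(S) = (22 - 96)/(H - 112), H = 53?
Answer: -59/1671662 ≈ -3.5294e-5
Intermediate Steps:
W(S) = 457/59 (W(S) = 9 - (22 - 96)/(53 - 112) = 9 - (-74)/(-59) = 9 - (-74)*(-1)/59 = 9 - 1*74/59 = 9 - 74/59 = 457/59)
1/(-28341 + W(-1*288)) = 1/(-28341 + 457/59) = 1/(-1671662/59) = -59/1671662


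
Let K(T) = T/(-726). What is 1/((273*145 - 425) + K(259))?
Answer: 726/28429901 ≈ 2.5536e-5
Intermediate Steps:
K(T) = -T/726 (K(T) = T*(-1/726) = -T/726)
1/((273*145 - 425) + K(259)) = 1/((273*145 - 425) - 1/726*259) = 1/((39585 - 425) - 259/726) = 1/(39160 - 259/726) = 1/(28429901/726) = 726/28429901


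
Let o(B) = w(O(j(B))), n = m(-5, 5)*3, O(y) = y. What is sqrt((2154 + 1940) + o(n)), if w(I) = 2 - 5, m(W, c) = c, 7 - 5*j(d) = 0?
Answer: sqrt(4091) ≈ 63.961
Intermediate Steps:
j(d) = 7/5 (j(d) = 7/5 - 1/5*0 = 7/5 + 0 = 7/5)
w(I) = -3
n = 15 (n = 5*3 = 15)
o(B) = -3
sqrt((2154 + 1940) + o(n)) = sqrt((2154 + 1940) - 3) = sqrt(4094 - 3) = sqrt(4091)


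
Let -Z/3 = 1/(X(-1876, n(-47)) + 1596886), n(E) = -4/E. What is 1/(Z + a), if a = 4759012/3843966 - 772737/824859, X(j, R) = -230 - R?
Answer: 29974873057682364/9029465098632563 ≈ 3.3197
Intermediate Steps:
a = 7580469241/25164523419 (a = 4759012*(1/3843966) - 772737*1/824859 = 2379506/1921983 - 36797/39279 = 7580469241/25164523419 ≈ 0.30124)
Z = -47/25014276 (Z = -3/((-230 - (-4)/(-47)) + 1596886) = -3/((-230 - (-4)*(-1)/47) + 1596886) = -3/((-230 - 1*4/47) + 1596886) = -3/((-230 - 4/47) + 1596886) = -3/(-10814/47 + 1596886) = -3/75042828/47 = -3*47/75042828 = -47/25014276 ≈ -1.8789e-6)
1/(Z + a) = 1/(-47/25014276 + 7580469241/25164523419) = 1/(9029465098632563/29974873057682364) = 29974873057682364/9029465098632563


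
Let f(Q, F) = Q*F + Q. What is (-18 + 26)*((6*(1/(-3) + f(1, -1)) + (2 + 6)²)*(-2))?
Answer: -992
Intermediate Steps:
f(Q, F) = Q + F*Q (f(Q, F) = F*Q + Q = Q + F*Q)
(-18 + 26)*((6*(1/(-3) + f(1, -1)) + (2 + 6)²)*(-2)) = (-18 + 26)*((6*(1/(-3) + 1*(1 - 1)) + (2 + 6)²)*(-2)) = 8*((6*(-⅓ + 1*0) + 8²)*(-2)) = 8*((6*(-⅓ + 0) + 64)*(-2)) = 8*((6*(-⅓) + 64)*(-2)) = 8*((-2 + 64)*(-2)) = 8*(62*(-2)) = 8*(-124) = -992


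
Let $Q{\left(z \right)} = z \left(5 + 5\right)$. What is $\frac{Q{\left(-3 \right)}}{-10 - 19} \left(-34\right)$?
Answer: $- \frac{1020}{29} \approx -35.172$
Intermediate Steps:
$Q{\left(z \right)} = 10 z$ ($Q{\left(z \right)} = z 10 = 10 z$)
$\frac{Q{\left(-3 \right)}}{-10 - 19} \left(-34\right) = \frac{10 \left(-3\right)}{-10 - 19} \left(-34\right) = \frac{1}{-29} \left(-30\right) \left(-34\right) = \left(- \frac{1}{29}\right) \left(-30\right) \left(-34\right) = \frac{30}{29} \left(-34\right) = - \frac{1020}{29}$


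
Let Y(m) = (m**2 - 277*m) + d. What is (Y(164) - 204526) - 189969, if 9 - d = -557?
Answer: -412461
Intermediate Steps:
d = 566 (d = 9 - 1*(-557) = 9 + 557 = 566)
Y(m) = 566 + m**2 - 277*m (Y(m) = (m**2 - 277*m) + 566 = 566 + m**2 - 277*m)
(Y(164) - 204526) - 189969 = ((566 + 164**2 - 277*164) - 204526) - 189969 = ((566 + 26896 - 45428) - 204526) - 189969 = (-17966 - 204526) - 189969 = -222492 - 189969 = -412461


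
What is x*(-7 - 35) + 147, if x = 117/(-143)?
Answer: 1995/11 ≈ 181.36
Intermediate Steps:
x = -9/11 (x = 117*(-1/143) = -9/11 ≈ -0.81818)
x*(-7 - 35) + 147 = -9*(-7 - 35)/11 + 147 = -9/11*(-42) + 147 = 378/11 + 147 = 1995/11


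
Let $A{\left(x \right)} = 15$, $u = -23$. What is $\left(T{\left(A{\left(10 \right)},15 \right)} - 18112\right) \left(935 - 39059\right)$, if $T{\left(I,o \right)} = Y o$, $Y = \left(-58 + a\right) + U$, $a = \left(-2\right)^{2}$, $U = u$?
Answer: $734535108$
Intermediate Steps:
$U = -23$
$a = 4$
$Y = -77$ ($Y = \left(-58 + 4\right) - 23 = -54 - 23 = -77$)
$T{\left(I,o \right)} = - 77 o$
$\left(T{\left(A{\left(10 \right)},15 \right)} - 18112\right) \left(935 - 39059\right) = \left(\left(-77\right) 15 - 18112\right) \left(935 - 39059\right) = \left(-1155 - 18112\right) \left(-38124\right) = \left(-19267\right) \left(-38124\right) = 734535108$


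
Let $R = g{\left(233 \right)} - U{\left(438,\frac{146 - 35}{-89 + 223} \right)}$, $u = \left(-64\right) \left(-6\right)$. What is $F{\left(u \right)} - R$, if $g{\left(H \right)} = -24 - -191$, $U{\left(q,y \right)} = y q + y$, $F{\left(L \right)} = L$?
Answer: $\frac{77807}{134} \approx 580.65$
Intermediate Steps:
$u = 384$
$U{\left(q,y \right)} = y + q y$ ($U{\left(q,y \right)} = q y + y = y + q y$)
$g{\left(H \right)} = 167$ ($g{\left(H \right)} = -24 + 191 = 167$)
$R = - \frac{26351}{134}$ ($R = 167 - \frac{146 - 35}{-89 + 223} \left(1 + 438\right) = 167 - \frac{111}{134} \cdot 439 = 167 - \frac{48729}{134} = - \frac{26351}{134} \approx -196.65$)
$F{\left(u \right)} - R = 384 - - \frac{26351}{134} = 384 + \frac{26351}{134} = \frac{77807}{134}$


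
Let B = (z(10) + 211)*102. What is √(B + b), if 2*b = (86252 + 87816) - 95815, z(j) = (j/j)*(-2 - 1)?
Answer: √241370/2 ≈ 245.65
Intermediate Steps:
z(j) = -3 (z(j) = 1*(-3) = -3)
B = 21216 (B = (-3 + 211)*102 = 208*102 = 21216)
b = 78253/2 (b = ((86252 + 87816) - 95815)/2 = (174068 - 95815)/2 = (½)*78253 = 78253/2 ≈ 39127.)
√(B + b) = √(21216 + 78253/2) = √(120685/2) = √241370/2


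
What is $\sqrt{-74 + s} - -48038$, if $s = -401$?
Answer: $48038 + 5 i \sqrt{19} \approx 48038.0 + 21.794 i$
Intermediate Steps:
$\sqrt{-74 + s} - -48038 = \sqrt{-74 - 401} - -48038 = \sqrt{-475} + 48038 = 5 i \sqrt{19} + 48038 = 48038 + 5 i \sqrt{19}$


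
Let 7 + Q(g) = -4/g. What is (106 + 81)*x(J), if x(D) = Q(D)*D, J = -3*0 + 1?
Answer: -2057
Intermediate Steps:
Q(g) = -7 - 4/g
J = 1 (J = 0 + 1 = 1)
x(D) = D*(-7 - 4/D) (x(D) = (-7 - 4/D)*D = D*(-7 - 4/D))
(106 + 81)*x(J) = (106 + 81)*(-4 - 7*1) = 187*(-4 - 7) = 187*(-11) = -2057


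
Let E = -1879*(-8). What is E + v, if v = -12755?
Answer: 2277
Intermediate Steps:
E = 15032
E + v = 15032 - 12755 = 2277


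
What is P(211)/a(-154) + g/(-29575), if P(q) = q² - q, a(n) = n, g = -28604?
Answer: -93290231/325325 ≈ -286.76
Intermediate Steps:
P(211)/a(-154) + g/(-29575) = (211*(-1 + 211))/(-154) - 28604/(-29575) = (211*210)*(-1/154) - 28604*(-1/29575) = 44310*(-1/154) + 28604/29575 = -3165/11 + 28604/29575 = -93290231/325325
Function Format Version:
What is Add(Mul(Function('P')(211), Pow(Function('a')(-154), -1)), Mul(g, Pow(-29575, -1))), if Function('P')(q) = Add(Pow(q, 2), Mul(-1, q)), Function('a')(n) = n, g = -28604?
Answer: Rational(-93290231, 325325) ≈ -286.76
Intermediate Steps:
Add(Mul(Function('P')(211), Pow(Function('a')(-154), -1)), Mul(g, Pow(-29575, -1))) = Add(Mul(Mul(211, Add(-1, 211)), Pow(-154, -1)), Mul(-28604, Pow(-29575, -1))) = Add(Mul(Mul(211, 210), Rational(-1, 154)), Mul(-28604, Rational(-1, 29575))) = Add(Mul(44310, Rational(-1, 154)), Rational(28604, 29575)) = Add(Rational(-3165, 11), Rational(28604, 29575)) = Rational(-93290231, 325325)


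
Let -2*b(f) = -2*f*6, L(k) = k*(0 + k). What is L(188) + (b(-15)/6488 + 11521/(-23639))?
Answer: 2710313233225/76684916 ≈ 35344.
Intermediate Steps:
L(k) = k**2 (L(k) = k*k = k**2)
b(f) = 6*f (b(f) = -(-2*f)*6/2 = -(-6)*f = 6*f)
L(188) + (b(-15)/6488 + 11521/(-23639)) = 188**2 + ((6*(-15))/6488 + 11521/(-23639)) = 35344 + (-90*1/6488 + 11521*(-1/23639)) = 35344 + (-45/3244 - 11521/23639) = 35344 - 38437879/76684916 = 2710313233225/76684916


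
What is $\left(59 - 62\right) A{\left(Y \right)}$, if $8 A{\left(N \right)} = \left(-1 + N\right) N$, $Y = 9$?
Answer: $-27$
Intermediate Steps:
$A{\left(N \right)} = \frac{N \left(-1 + N\right)}{8}$ ($A{\left(N \right)} = \frac{\left(-1 + N\right) N}{8} = \frac{N \left(-1 + N\right)}{8}$)
$\left(59 - 62\right) A{\left(Y \right)} = \left(59 - 62\right) \frac{1}{8} \cdot 9 \left(-1 + 9\right) = - 3 \cdot \frac{1}{8} \cdot 9 \cdot 8 = \left(-3\right) 9 = -27$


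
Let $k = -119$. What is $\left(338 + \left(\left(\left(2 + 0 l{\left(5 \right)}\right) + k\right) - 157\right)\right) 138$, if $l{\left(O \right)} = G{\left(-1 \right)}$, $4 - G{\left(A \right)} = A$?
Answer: $8832$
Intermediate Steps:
$G{\left(A \right)} = 4 - A$
$l{\left(O \right)} = 5$ ($l{\left(O \right)} = 4 - -1 = 4 + 1 = 5$)
$\left(338 + \left(\left(\left(2 + 0 l{\left(5 \right)}\right) + k\right) - 157\right)\right) 138 = \left(338 + \left(\left(\left(2 + 0 \cdot 5\right) - 119\right) - 157\right)\right) 138 = \left(338 + \left(\left(\left(2 + 0\right) - 119\right) - 157\right)\right) 138 = \left(338 + \left(\left(2 - 119\right) - 157\right)\right) 138 = \left(338 - 274\right) 138 = 64 \cdot 138 = 8832$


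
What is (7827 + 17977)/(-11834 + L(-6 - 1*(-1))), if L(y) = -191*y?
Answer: -25804/10879 ≈ -2.3719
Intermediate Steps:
(7827 + 17977)/(-11834 + L(-6 - 1*(-1))) = (7827 + 17977)/(-11834 - 191*(-6 - 1*(-1))) = 25804/(-11834 - 191*(-6 + 1)) = 25804/(-11834 - 191*(-5)) = 25804/(-11834 + 955) = 25804/(-10879) = 25804*(-1/10879) = -25804/10879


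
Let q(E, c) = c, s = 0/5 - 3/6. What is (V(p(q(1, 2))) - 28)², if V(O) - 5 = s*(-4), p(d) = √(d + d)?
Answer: 441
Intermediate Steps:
s = -½ (s = 0*(⅕) - 3*⅙ = 0 - ½ = -½ ≈ -0.50000)
p(d) = √2*√d (p(d) = √(2*d) = √2*√d)
V(O) = 7 (V(O) = 5 - ½*(-4) = 5 + 2 = 7)
(V(p(q(1, 2))) - 28)² = (7 - 28)² = (-21)² = 441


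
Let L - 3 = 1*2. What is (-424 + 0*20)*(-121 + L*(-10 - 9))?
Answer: 91584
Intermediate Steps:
L = 5 (L = 3 + 1*2 = 3 + 2 = 5)
(-424 + 0*20)*(-121 + L*(-10 - 9)) = (-424 + 0*20)*(-121 + 5*(-10 - 9)) = (-424 + 0)*(-121 + 5*(-19)) = -424*(-121 - 95) = -424*(-216) = 91584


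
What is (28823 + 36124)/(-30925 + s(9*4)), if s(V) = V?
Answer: -64947/30889 ≈ -2.1026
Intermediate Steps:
(28823 + 36124)/(-30925 + s(9*4)) = (28823 + 36124)/(-30925 + 9*4) = 64947/(-30925 + 36) = 64947/(-30889) = 64947*(-1/30889) = -64947/30889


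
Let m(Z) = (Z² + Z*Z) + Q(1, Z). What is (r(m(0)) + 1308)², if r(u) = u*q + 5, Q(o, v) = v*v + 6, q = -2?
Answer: 1692601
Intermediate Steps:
Q(o, v) = 6 + v² (Q(o, v) = v² + 6 = 6 + v²)
m(Z) = 6 + 3*Z² (m(Z) = (Z² + Z*Z) + (6 + Z²) = (Z² + Z²) + (6 + Z²) = 2*Z² + (6 + Z²) = 6 + 3*Z²)
r(u) = 5 - 2*u (r(u) = u*(-2) + 5 = -2*u + 5 = 5 - 2*u)
(r(m(0)) + 1308)² = ((5 - 2*(6 + 3*0²)) + 1308)² = ((5 - 2*(6 + 3*0)) + 1308)² = ((5 - 2*(6 + 0)) + 1308)² = ((5 - 2*6) + 1308)² = ((5 - 12) + 1308)² = (-7 + 1308)² = 1301² = 1692601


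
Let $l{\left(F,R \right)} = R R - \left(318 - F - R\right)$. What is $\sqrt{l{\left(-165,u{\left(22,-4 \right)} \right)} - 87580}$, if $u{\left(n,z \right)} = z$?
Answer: $i \sqrt{88051} \approx 296.73 i$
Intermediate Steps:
$l{\left(F,R \right)} = -318 + F + R + R^{2}$ ($l{\left(F,R \right)} = R^{2} + \left(-318 + F + R\right) = -318 + F + R + R^{2}$)
$\sqrt{l{\left(-165,u{\left(22,-4 \right)} \right)} - 87580} = \sqrt{\left(-318 - 165 - 4 + \left(-4\right)^{2}\right) - 87580} = \sqrt{\left(-318 - 165 - 4 + 16\right) - 87580} = \sqrt{-471 - 87580} = \sqrt{-88051} = i \sqrt{88051}$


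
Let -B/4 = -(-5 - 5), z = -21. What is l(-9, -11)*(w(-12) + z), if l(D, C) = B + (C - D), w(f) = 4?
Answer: 714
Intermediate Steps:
B = -40 (B = -(-4)*(-5 - 5) = -(-4)*(-10) = -4*10 = -40)
l(D, C) = -40 + C - D (l(D, C) = -40 + (C - D) = -40 + C - D)
l(-9, -11)*(w(-12) + z) = (-40 - 11 - 1*(-9))*(4 - 21) = (-40 - 11 + 9)*(-17) = -42*(-17) = 714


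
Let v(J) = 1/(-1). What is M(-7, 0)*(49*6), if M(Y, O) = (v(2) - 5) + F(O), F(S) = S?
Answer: -1764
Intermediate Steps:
v(J) = -1
M(Y, O) = -6 + O (M(Y, O) = (-1 - 5) + O = -6 + O)
M(-7, 0)*(49*6) = (-6 + 0)*(49*6) = -6*294 = -1764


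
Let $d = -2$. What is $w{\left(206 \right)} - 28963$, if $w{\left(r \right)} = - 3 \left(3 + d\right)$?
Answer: $-28966$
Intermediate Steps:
$w{\left(r \right)} = -3$ ($w{\left(r \right)} = - 3 \left(3 - 2\right) = \left(-3\right) 1 = -3$)
$w{\left(206 \right)} - 28963 = -3 - 28963 = -28966$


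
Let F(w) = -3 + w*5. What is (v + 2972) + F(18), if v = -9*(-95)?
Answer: 3914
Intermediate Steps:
v = 855
F(w) = -3 + 5*w
(v + 2972) + F(18) = (855 + 2972) + (-3 + 5*18) = 3827 + (-3 + 90) = 3827 + 87 = 3914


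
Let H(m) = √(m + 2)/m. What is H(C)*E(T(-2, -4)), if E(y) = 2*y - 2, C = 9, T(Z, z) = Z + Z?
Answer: -10*√11/9 ≈ -3.6851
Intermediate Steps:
T(Z, z) = 2*Z
E(y) = -2 + 2*y
H(m) = √(2 + m)/m
H(C)*E(T(-2, -4)) = (√(2 + 9)/9)*(-2 + 2*(2*(-2))) = (√11/9)*(-2 + 2*(-4)) = (√11/9)*(-2 - 8) = (√11/9)*(-10) = -10*√11/9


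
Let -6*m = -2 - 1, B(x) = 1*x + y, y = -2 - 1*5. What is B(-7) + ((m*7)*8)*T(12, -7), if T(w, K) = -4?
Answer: -126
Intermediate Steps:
y = -7 (y = -2 - 5 = -7)
B(x) = -7 + x (B(x) = 1*x - 7 = x - 7 = -7 + x)
m = ½ (m = -(-2 - 1)/6 = -⅙*(-3) = ½ ≈ 0.50000)
B(-7) + ((m*7)*8)*T(12, -7) = (-7 - 7) + (((½)*7)*8)*(-4) = -14 + ((7/2)*8)*(-4) = -14 + 28*(-4) = -14 - 112 = -126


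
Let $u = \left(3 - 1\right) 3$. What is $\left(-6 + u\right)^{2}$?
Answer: $0$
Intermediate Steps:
$u = 6$ ($u = 2 \cdot 3 = 6$)
$\left(-6 + u\right)^{2} = \left(-6 + 6\right)^{2} = 0^{2} = 0$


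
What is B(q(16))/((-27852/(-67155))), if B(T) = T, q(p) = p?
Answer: 8140/211 ≈ 38.578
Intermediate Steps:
B(q(16))/((-27852/(-67155))) = 16/((-27852/(-67155))) = 16/((-27852*(-1/67155))) = 16/(844/2035) = 16*(2035/844) = 8140/211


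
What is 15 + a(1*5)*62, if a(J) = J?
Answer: 325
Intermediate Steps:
15 + a(1*5)*62 = 15 + (1*5)*62 = 15 + 5*62 = 15 + 310 = 325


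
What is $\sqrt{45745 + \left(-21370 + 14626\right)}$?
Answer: $\sqrt{39001} \approx 197.49$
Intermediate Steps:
$\sqrt{45745 + \left(-21370 + 14626\right)} = \sqrt{45745 - 6744} = \sqrt{39001}$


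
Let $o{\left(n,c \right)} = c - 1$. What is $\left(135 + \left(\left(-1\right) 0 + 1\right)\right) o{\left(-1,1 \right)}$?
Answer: $0$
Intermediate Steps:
$o{\left(n,c \right)} = -1 + c$
$\left(135 + \left(\left(-1\right) 0 + 1\right)\right) o{\left(-1,1 \right)} = \left(135 + \left(\left(-1\right) 0 + 1\right)\right) \left(-1 + 1\right) = \left(135 + \left(0 + 1\right)\right) 0 = \left(135 + 1\right) 0 = 136 \cdot 0 = 0$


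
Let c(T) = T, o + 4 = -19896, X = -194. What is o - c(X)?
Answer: -19706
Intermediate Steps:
o = -19900 (o = -4 - 19896 = -19900)
o - c(X) = -19900 - 1*(-194) = -19900 + 194 = -19706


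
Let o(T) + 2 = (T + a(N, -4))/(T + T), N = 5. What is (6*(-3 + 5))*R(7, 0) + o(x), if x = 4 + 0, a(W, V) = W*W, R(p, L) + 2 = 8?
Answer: 589/8 ≈ 73.625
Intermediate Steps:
R(p, L) = 6 (R(p, L) = -2 + 8 = 6)
a(W, V) = W²
x = 4
o(T) = -2 + (25 + T)/(2*T) (o(T) = -2 + (T + 5²)/(T + T) = -2 + (T + 25)/((2*T)) = -2 + (25 + T)*(1/(2*T)) = -2 + (25 + T)/(2*T))
(6*(-3 + 5))*R(7, 0) + o(x) = (6*(-3 + 5))*6 + (½)*(25 - 3*4)/4 = (6*2)*6 + (½)*(¼)*(25 - 12) = 12*6 + (½)*(¼)*13 = 72 + 13/8 = 589/8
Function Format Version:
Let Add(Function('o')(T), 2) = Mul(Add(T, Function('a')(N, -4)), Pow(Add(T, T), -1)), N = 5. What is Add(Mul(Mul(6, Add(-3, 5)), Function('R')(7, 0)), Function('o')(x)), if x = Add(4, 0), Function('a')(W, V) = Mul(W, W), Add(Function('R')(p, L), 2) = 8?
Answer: Rational(589, 8) ≈ 73.625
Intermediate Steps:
Function('R')(p, L) = 6 (Function('R')(p, L) = Add(-2, 8) = 6)
Function('a')(W, V) = Pow(W, 2)
x = 4
Function('o')(T) = Add(-2, Mul(Rational(1, 2), Pow(T, -1), Add(25, T))) (Function('o')(T) = Add(-2, Mul(Add(T, Pow(5, 2)), Pow(Add(T, T), -1))) = Add(-2, Mul(Add(T, 25), Pow(Mul(2, T), -1))) = Add(-2, Mul(Add(25, T), Mul(Rational(1, 2), Pow(T, -1)))) = Add(-2, Mul(Rational(1, 2), Pow(T, -1), Add(25, T))))
Add(Mul(Mul(6, Add(-3, 5)), Function('R')(7, 0)), Function('o')(x)) = Add(Mul(Mul(6, Add(-3, 5)), 6), Mul(Rational(1, 2), Pow(4, -1), Add(25, Mul(-3, 4)))) = Add(Mul(Mul(6, 2), 6), Mul(Rational(1, 2), Rational(1, 4), Add(25, -12))) = Add(Mul(12, 6), Mul(Rational(1, 2), Rational(1, 4), 13)) = Add(72, Rational(13, 8)) = Rational(589, 8)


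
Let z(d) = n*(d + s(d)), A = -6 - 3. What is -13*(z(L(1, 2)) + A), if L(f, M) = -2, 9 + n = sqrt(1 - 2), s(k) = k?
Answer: -351 + 52*I ≈ -351.0 + 52.0*I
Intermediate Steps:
n = -9 + I (n = -9 + sqrt(1 - 2) = -9 + sqrt(-1) = -9 + I ≈ -9.0 + 1.0*I)
A = -9
z(d) = 2*d*(-9 + I) (z(d) = (-9 + I)*(d + d) = (-9 + I)*(2*d) = 2*d*(-9 + I))
-13*(z(L(1, 2)) + A) = -13*(2*(-2)*(-9 + I) - 9) = -13*((36 - 4*I) - 9) = -13*(27 - 4*I) = -351 + 52*I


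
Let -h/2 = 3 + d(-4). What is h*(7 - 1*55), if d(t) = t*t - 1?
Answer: 1728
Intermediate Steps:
d(t) = -1 + t**2 (d(t) = t**2 - 1 = -1 + t**2)
h = -36 (h = -2*(3 + (-1 + (-4)**2)) = -2*(3 + (-1 + 16)) = -2*(3 + 15) = -2*18 = -36)
h*(7 - 1*55) = -36*(7 - 1*55) = -36*(7 - 55) = -36*(-48) = 1728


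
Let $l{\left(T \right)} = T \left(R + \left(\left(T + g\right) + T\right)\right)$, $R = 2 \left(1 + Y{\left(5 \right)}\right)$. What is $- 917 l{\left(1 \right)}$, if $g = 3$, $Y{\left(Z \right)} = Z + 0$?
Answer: $-15589$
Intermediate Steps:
$Y{\left(Z \right)} = Z$
$R = 12$ ($R = 2 \left(1 + 5\right) = 2 \cdot 6 = 12$)
$l{\left(T \right)} = T \left(15 + 2 T\right)$ ($l{\left(T \right)} = T \left(12 + \left(\left(T + 3\right) + T\right)\right) = T \left(12 + \left(\left(3 + T\right) + T\right)\right) = T \left(12 + \left(3 + 2 T\right)\right) = T \left(15 + 2 T\right)$)
$- 917 l{\left(1 \right)} = - 917 \cdot 1 \left(15 + 2 \cdot 1\right) = - 917 \cdot 1 \left(15 + 2\right) = - 917 \cdot 1 \cdot 17 = \left(-917\right) 17 = -15589$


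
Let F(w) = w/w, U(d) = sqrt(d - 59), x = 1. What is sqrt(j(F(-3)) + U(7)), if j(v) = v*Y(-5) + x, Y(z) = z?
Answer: sqrt(-4 + 2*I*sqrt(13)) ≈ 1.4571 + 2.4745*I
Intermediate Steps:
U(d) = sqrt(-59 + d)
F(w) = 1
j(v) = 1 - 5*v (j(v) = v*(-5) + 1 = -5*v + 1 = 1 - 5*v)
sqrt(j(F(-3)) + U(7)) = sqrt((1 - 5*1) + sqrt(-59 + 7)) = sqrt((1 - 5) + sqrt(-52)) = sqrt(-4 + 2*I*sqrt(13))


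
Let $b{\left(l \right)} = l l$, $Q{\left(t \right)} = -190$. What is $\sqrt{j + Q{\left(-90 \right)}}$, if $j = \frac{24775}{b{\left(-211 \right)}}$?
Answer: $\frac{3 i \sqrt{937135}}{211} \approx 13.764 i$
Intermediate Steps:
$b{\left(l \right)} = l^{2}$
$j = \frac{24775}{44521}$ ($j = \frac{24775}{\left(-211\right)^{2}} = \frac{24775}{44521} \approx 0.55648$)
$\sqrt{j + Q{\left(-90 \right)}} = \sqrt{\frac{24775}{44521} - 190} = \sqrt{- \frac{8434215}{44521}} = \frac{3 i \sqrt{937135}}{211}$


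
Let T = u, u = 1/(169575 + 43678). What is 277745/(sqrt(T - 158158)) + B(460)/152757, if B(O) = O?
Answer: 460/152757 - 277745*I*sqrt(7192526378246169)/33727667973 ≈ 0.0030113 - 698.39*I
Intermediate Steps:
u = 1/213253 ≈ 4.6893e-6
T = 1/213253 ≈ 4.6893e-6
277745/(sqrt(T - 158158)) + B(460)/152757 = 277745/(sqrt(1/213253 - 158158)) + 460/152757 = 277745/(sqrt(-33727667973/213253)) + 460*(1/152757) = 277745/((I*sqrt(7192526378246169)/213253)) + 460/152757 = 277745*(-I*sqrt(7192526378246169)/33727667973) + 460/152757 = -277745*I*sqrt(7192526378246169)/33727667973 + 460/152757 = 460/152757 - 277745*I*sqrt(7192526378246169)/33727667973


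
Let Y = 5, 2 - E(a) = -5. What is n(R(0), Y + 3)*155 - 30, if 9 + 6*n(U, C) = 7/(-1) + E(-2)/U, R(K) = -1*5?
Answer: -959/2 ≈ -479.50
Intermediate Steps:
E(a) = 7 (E(a) = 2 - 1*(-5) = 2 + 5 = 7)
R(K) = -5
n(U, C) = -8/3 + 7/(6*U) (n(U, C) = -3/2 + (7/(-1) + 7/U)/6 = -3/2 + (7*(-1) + 7/U)/6 = -3/2 + (-7 + 7/U)/6 = -3/2 + (-7/6 + 7/(6*U)) = -8/3 + 7/(6*U))
n(R(0), Y + 3)*155 - 30 = ((1/6)*(7 - 16*(-5))/(-5))*155 - 30 = ((1/6)*(-1/5)*(7 + 80))*155 - 30 = ((1/6)*(-1/5)*87)*155 - 30 = -29/10*155 - 30 = -899/2 - 30 = -959/2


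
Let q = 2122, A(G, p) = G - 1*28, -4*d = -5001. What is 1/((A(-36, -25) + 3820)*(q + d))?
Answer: 1/12666171 ≈ 7.8951e-8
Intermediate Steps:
d = 5001/4 (d = -¼*(-5001) = 5001/4 ≈ 1250.3)
A(G, p) = -28 + G (A(G, p) = G - 28 = -28 + G)
1/((A(-36, -25) + 3820)*(q + d)) = 1/(((-28 - 36) + 3820)*(2122 + 5001/4)) = 1/((-64 + 3820)*(13489/4)) = 1/(3756*(13489/4)) = 1/12666171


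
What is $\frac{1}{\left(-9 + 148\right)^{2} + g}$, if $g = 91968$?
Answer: $\frac{1}{111289} \approx 8.9856 \cdot 10^{-6}$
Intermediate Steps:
$\frac{1}{\left(-9 + 148\right)^{2} + g} = \frac{1}{\left(-9 + 148\right)^{2} + 91968} = \frac{1}{139^{2} + 91968} = \frac{1}{19321 + 91968} = \frac{1}{111289}$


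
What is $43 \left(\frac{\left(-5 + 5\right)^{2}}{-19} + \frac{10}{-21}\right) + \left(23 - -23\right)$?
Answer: $\frac{536}{21} \approx 25.524$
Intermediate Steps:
$43 \left(\frac{\left(-5 + 5\right)^{2}}{-19} + \frac{10}{-21}\right) + \left(23 - -23\right) = 43 \left(0^{2} \left(- \frac{1}{19}\right) + 10 \left(- \frac{1}{21}\right)\right) + \left(23 + 23\right) = 43 \left(0 \left(- \frac{1}{19}\right) - \frac{10}{21}\right) + 46 = 43 \left(0 - \frac{10}{21}\right) + 46 = 43 \left(- \frac{10}{21}\right) + 46 = - \frac{430}{21} + 46 = \frac{536}{21}$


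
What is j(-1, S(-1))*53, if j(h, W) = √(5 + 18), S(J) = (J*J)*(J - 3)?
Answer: 53*√23 ≈ 254.18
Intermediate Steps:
S(J) = J²*(-3 + J)
j(h, W) = √23
j(-1, S(-1))*53 = √23*53 = 53*√23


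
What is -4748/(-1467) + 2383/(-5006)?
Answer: 20272627/7343802 ≈ 2.7605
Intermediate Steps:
-4748/(-1467) + 2383/(-5006) = -4748*(-1/1467) + 2383*(-1/5006) = 4748/1467 - 2383/5006 = 20272627/7343802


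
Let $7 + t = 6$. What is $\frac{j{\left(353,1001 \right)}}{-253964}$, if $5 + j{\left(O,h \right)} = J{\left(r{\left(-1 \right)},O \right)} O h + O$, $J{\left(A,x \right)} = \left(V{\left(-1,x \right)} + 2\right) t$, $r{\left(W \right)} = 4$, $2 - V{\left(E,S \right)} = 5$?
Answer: $- \frac{353701}{253964} \approx -1.3927$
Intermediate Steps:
$t = -1$ ($t = -7 + 6 = -1$)
$V{\left(E,S \right)} = -3$ ($V{\left(E,S \right)} = 2 - 5 = -3$)
$J{\left(A,x \right)} = 1$ ($J{\left(A,x \right)} = \left(-3 + 2\right) \left(-1\right) = \left(-1\right) \left(-1\right) = 1$)
$j{\left(O,h \right)} = -5 + O + O h$ ($j{\left(O,h \right)} = -5 + \left(1 O h + O\right) = -5 + \left(O h + O\right) = -5 + \left(O + O h\right) = -5 + O + O h$)
$\frac{j{\left(353,1001 \right)}}{-253964} = \frac{-5 + 353 + 353 \cdot 1001}{-253964} = \left(-5 + 353 + 353353\right) \left(- \frac{1}{253964}\right) = 353701 \left(- \frac{1}{253964}\right) = - \frac{353701}{253964}$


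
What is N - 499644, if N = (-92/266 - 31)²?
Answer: -8820822155/17689 ≈ -4.9866e+5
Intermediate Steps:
N = 17380561/17689 (N = (-92*1/266 - 31)² = (-46/133 - 31)² = (-4169/133)² = 17380561/17689 ≈ 982.56)
N - 499644 = 17380561/17689 - 499644 = -8820822155/17689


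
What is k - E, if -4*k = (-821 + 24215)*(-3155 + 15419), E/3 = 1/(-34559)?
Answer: -2478778972233/34559 ≈ -7.1726e+7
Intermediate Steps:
E = -3/34559 (E = 3/(-34559) = 3*(-1/34559) = -3/34559 ≈ -8.6808e-5)
k = -71726004 (k = -(-821 + 24215)*(-3155 + 15419)/4 = -11697*12264/2 = -¼*286904016 = -71726004)
k - E = -71726004 - 1*(-3/34559) = -71726004 + 3/34559 = -2478778972233/34559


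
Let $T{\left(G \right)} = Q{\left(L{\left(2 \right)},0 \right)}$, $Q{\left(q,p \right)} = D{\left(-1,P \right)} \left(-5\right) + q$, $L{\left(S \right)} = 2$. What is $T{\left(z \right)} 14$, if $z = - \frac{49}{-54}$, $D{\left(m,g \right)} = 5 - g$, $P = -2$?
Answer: $-462$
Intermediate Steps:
$Q{\left(q,p \right)} = -35 + q$ ($Q{\left(q,p \right)} = \left(5 - -2\right) \left(-5\right) + q = \left(5 + 2\right) \left(-5\right) + q = 7 \left(-5\right) + q = -35 + q$)
$z = \frac{49}{54}$ ($z = \left(-49\right) \left(- \frac{1}{54}\right) = \frac{49}{54} \approx 0.90741$)
$T{\left(G \right)} = -33$ ($T{\left(G \right)} = -35 + 2 = -33$)
$T{\left(z \right)} 14 = \left(-33\right) 14 = -462$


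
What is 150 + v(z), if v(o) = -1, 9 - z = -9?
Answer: 149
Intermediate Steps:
z = 18 (z = 9 - 1*(-9) = 9 + 9 = 18)
150 + v(z) = 150 - 1 = 149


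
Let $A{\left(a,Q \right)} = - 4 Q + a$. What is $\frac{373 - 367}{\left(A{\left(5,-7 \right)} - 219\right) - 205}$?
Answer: $- \frac{6}{391} \approx -0.015345$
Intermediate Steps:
$A{\left(a,Q \right)} = a - 4 Q$
$\frac{373 - 367}{\left(A{\left(5,-7 \right)} - 219\right) - 205} = \frac{373 - 367}{\left(\left(5 - -28\right) - 219\right) - 205} = \frac{373 - 367}{\left(\left(5 + 28\right) - 219\right) - 205} = \frac{6}{\left(33 - 219\right) - 205} = \frac{6}{-186 - 205} = \frac{6}{-391} = 6 \left(- \frac{1}{391}\right) = - \frac{6}{391}$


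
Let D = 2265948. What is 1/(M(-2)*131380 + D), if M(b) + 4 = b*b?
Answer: 1/2265948 ≈ 4.4132e-7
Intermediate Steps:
M(b) = -4 + b² (M(b) = -4 + b*b = -4 + b²)
1/(M(-2)*131380 + D) = 1/((-4 + (-2)²)*131380 + 2265948) = 1/((-4 + 4)*131380 + 2265948) = 1/(0*131380 + 2265948) = 1/(0 + 2265948) = 1/2265948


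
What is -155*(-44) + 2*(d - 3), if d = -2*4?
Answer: 6798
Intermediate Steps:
d = -8
-155*(-44) + 2*(d - 3) = -155*(-44) + 2*(-8 - 3) = 6820 + 2*(-11) = 6820 - 22 = 6798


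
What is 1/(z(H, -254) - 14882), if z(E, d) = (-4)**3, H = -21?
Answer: -1/14946 ≈ -6.6907e-5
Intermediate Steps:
z(E, d) = -64
1/(z(H, -254) - 14882) = 1/(-64 - 14882) = 1/(-14946) = -1/14946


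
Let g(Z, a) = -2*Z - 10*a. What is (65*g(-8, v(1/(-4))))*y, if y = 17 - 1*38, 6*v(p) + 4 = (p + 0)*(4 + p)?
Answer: -529165/16 ≈ -33073.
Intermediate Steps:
v(p) = -⅔ + p*(4 + p)/6 (v(p) = -⅔ + ((p + 0)*(4 + p))/6 = -⅔ + (p*(4 + p))/6 = -⅔ + p*(4 + p)/6)
y = -21 (y = 17 - 38 = -21)
g(Z, a) = -10*a - 2*Z
(65*g(-8, v(1/(-4))))*y = (65*(-10*(-⅔ + (1/(-4))²/6 + (⅔)/(-4)) - 2*(-8)))*(-21) = (65*(-10*(-⅔ + (-¼)²/6 + (⅔)*(-¼)) + 16))*(-21) = (65*(-10*(-⅔ + (⅙)*(1/16) - ⅙) + 16))*(-21) = (65*(-10*(-⅔ + 1/96 - ⅙) + 16))*(-21) = (65*(-10*(-79/96) + 16))*(-21) = (65*(395/48 + 16))*(-21) = (65*(1163/48))*(-21) = (75595/48)*(-21) = -529165/16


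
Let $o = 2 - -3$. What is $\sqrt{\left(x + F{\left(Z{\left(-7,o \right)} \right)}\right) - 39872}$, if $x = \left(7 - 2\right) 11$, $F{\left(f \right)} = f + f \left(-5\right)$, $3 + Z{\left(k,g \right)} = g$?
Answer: $15 i \sqrt{177} \approx 199.56 i$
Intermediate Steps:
$o = 5$ ($o = 2 + 3 = 5$)
$Z{\left(k,g \right)} = -3 + g$
$F{\left(f \right)} = - 4 f$ ($F{\left(f \right)} = f - 5 f = - 4 f$)
$x = 55$ ($x = 5 \cdot 11 = 55$)
$\sqrt{\left(x + F{\left(Z{\left(-7,o \right)} \right)}\right) - 39872} = \sqrt{\left(55 - 4 \left(-3 + 5\right)\right) - 39872} = \sqrt{\left(55 - 8\right) - 39872} = \sqrt{47 - 39872} = \sqrt{-39825} = 15 i \sqrt{177}$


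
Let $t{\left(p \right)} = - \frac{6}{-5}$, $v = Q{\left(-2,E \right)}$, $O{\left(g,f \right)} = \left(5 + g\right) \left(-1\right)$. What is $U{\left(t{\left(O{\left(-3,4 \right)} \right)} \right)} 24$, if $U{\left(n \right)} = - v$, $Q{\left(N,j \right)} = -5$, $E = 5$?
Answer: $120$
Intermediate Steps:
$O{\left(g,f \right)} = -5 - g$
$v = -5$
$t{\left(p \right)} = \frac{6}{5}$ ($t{\left(p \right)} = \left(-6\right) \left(- \frac{1}{5}\right) = \frac{6}{5}$)
$U{\left(n \right)} = 5$ ($U{\left(n \right)} = \left(-1\right) \left(-5\right) = 5$)
$U{\left(t{\left(O{\left(-3,4 \right)} \right)} \right)} 24 = 5 \cdot 24 = 120$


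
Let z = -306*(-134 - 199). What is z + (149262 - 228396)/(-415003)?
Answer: 42288054828/415003 ≈ 1.0190e+5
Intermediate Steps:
z = 101898 (z = -306*(-333) = 101898)
z + (149262 - 228396)/(-415003) = 101898 + (149262 - 228396)/(-415003) = 101898 - 79134*(-1/415003) = 101898 + 79134/415003 = 42288054828/415003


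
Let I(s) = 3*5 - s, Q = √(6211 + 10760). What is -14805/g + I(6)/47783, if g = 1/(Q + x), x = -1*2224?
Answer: 1573318348569/47783 - 14805*√16971 ≈ 3.0998e+7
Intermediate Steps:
Q = √16971 ≈ 130.27
x = -2224
I(s) = 15 - s
g = 1/(-2224 + √16971) (g = 1/(√16971 - 2224) = 1/(-2224 + √16971) ≈ -0.00047762)
-14805/g + I(6)/47783 = -14805/(-2224/4929205 - √16971/4929205) + (15 - 1*6)/47783 = -14805/(-2224/4929205 - √16971/4929205) + (15 - 6)*(1/47783) = -14805/(-2224/4929205 - √16971/4929205) + 9*(1/47783) = -14805/(-2224/4929205 - √16971/4929205) + 9/47783 = 9/47783 - 14805/(-2224/4929205 - √16971/4929205)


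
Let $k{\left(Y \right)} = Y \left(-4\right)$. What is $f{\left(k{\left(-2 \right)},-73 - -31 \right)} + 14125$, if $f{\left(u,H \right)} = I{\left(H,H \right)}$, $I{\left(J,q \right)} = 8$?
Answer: $14133$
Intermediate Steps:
$k{\left(Y \right)} = - 4 Y$
$f{\left(u,H \right)} = 8$
$f{\left(k{\left(-2 \right)},-73 - -31 \right)} + 14125 = 8 + 14125 = 14133$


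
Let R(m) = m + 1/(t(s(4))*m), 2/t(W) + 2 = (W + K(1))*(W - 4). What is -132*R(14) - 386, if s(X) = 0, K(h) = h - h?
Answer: -15572/7 ≈ -2224.6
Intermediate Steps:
K(h) = 0
t(W) = 2/(-2 + W*(-4 + W)) (t(W) = 2/(-2 + (W + 0)*(W - 4)) = 2/(-2 + W*(-4 + W)))
R(m) = m - 1/m (R(m) = m + 1/(((2/(-2 + 0² - 4*0)))*m) = m + 1/(((2/(-2 + 0 + 0)))*m) = m + 1/(((2/(-2)))*m) = m + 1/(((2*(-½)))*m) = m + 1/((-1)*m) = m - 1/m)
-132*R(14) - 386 = -132*(14 - 1/14) - 386 = -132*195/14 - 386 = -12870/7 - 386 = -15572/7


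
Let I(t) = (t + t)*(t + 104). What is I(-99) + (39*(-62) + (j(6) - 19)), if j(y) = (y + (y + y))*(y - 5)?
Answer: -3409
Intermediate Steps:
j(y) = 3*y*(-5 + y) (j(y) = (y + 2*y)*(-5 + y) = (3*y)*(-5 + y) = 3*y*(-5 + y))
I(t) = 2*t*(104 + t) (I(t) = (2*t)*(104 + t) = 2*t*(104 + t))
I(-99) + (39*(-62) + (j(6) - 19)) = 2*(-99)*(104 - 99) + (39*(-62) + (3*6*(-5 + 6) - 19)) = 2*(-99)*5 + (-2418 + (3*6*1 - 19)) = -990 + (-2418 + (18 - 19)) = -990 + (-2418 - 1) = -990 - 2419 = -3409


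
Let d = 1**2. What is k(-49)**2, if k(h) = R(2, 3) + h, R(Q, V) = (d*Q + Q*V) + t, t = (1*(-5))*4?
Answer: 3721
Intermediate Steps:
d = 1
t = -20 (t = -5*4 = -20)
R(Q, V) = -20 + Q + Q*V (R(Q, V) = (1*Q + Q*V) - 20 = (Q + Q*V) - 20 = -20 + Q + Q*V)
k(h) = -12 + h (k(h) = (-20 + 2 + 2*3) + h = (-20 + 2 + 6) + h = -12 + h)
k(-49)**2 = (-12 - 49)**2 = (-61)**2 = 3721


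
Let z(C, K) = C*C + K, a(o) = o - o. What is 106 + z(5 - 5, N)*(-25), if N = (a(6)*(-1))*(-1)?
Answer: 106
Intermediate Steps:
a(o) = 0
N = 0 (N = (0*(-1))*(-1) = 0*(-1) = 0)
z(C, K) = K + C**2 (z(C, K) = C**2 + K = K + C**2)
106 + z(5 - 5, N)*(-25) = 106 + (0 + (5 - 5)**2)*(-25) = 106 + (0 + 0**2)*(-25) = 106 + (0 + 0)*(-25) = 106 + 0*(-25) = 106 + 0 = 106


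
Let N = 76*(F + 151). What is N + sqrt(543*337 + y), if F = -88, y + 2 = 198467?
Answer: 4788 + 12*sqrt(2649) ≈ 5405.6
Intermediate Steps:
y = 198465 (y = -2 + 198467 = 198465)
N = 4788 (N = 76*(-88 + 151) = 76*63 = 4788)
N + sqrt(543*337 + y) = 4788 + sqrt(543*337 + 198465) = 4788 + sqrt(182991 + 198465) = 4788 + sqrt(381456) = 4788 + 12*sqrt(2649)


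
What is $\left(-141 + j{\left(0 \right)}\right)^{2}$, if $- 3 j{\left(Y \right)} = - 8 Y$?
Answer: $19881$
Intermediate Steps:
$j{\left(Y \right)} = \frac{8 Y}{3}$ ($j{\left(Y \right)} = - \frac{\left(-8\right) Y}{3} = \frac{8 Y}{3}$)
$\left(-141 + j{\left(0 \right)}\right)^{2} = \left(-141 + \frac{8}{3} \cdot 0\right)^{2} = \left(-141 + 0\right)^{2} = \left(-141\right)^{2} = 19881$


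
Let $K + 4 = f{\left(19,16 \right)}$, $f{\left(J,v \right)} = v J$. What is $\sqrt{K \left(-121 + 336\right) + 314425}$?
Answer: $5 \sqrt{15157} \approx 615.57$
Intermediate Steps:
$f{\left(J,v \right)} = J v$
$K = 300$ ($K = -4 + 19 \cdot 16 = -4 + 304 = 300$)
$\sqrt{K \left(-121 + 336\right) + 314425} = \sqrt{300 \left(-121 + 336\right) + 314425} = \sqrt{300 \cdot 215 + 314425} = \sqrt{64500 + 314425} = \sqrt{378925} = 5 \sqrt{15157}$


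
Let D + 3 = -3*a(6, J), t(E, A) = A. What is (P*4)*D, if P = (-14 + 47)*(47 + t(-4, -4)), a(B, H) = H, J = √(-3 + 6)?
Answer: -17028 - 17028*√3 ≈ -46521.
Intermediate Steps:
J = √3 ≈ 1.7320
D = -3 - 3*√3 ≈ -8.1962
P = 1419 (P = (-14 + 47)*(47 - 4) = 33*43 = 1419)
(P*4)*D = (1419*4)*(-3 - 3*√3) = 5676*(-3 - 3*√3) = -17028 - 17028*√3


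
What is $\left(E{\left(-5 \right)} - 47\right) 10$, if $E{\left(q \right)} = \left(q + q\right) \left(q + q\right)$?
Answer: $530$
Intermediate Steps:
$E{\left(q \right)} = 4 q^{2}$ ($E{\left(q \right)} = 2 q 2 q = 4 q^{2}$)
$\left(E{\left(-5 \right)} - 47\right) 10 = \left(4 \left(-5\right)^{2} - 47\right) 10 = \left(4 \cdot 25 - 47\right) 10 = \left(100 - 47\right) 10 = 53 \cdot 10 = 530$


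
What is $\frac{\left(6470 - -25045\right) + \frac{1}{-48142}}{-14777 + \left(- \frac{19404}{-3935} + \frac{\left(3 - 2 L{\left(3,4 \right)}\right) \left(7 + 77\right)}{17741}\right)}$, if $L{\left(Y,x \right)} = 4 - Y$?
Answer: $- \frac{105916658813422715}{49646443849496522} \approx -2.1334$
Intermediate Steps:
$\frac{\left(6470 - -25045\right) + \frac{1}{-48142}}{-14777 + \left(- \frac{19404}{-3935} + \frac{\left(3 - 2 L{\left(3,4 \right)}\right) \left(7 + 77\right)}{17741}\right)} = \frac{\left(6470 - -25045\right) + \frac{1}{-48142}}{-14777 + \left(- \frac{19404}{-3935} + \frac{\left(3 - 2 \left(4 - 3\right)\right) \left(7 + 77\right)}{17741}\right)} = \frac{\left(6470 + 25045\right) - \frac{1}{48142}}{-14777 + \left(\left(-19404\right) \left(- \frac{1}{3935}\right) + \left(3 - 2 \left(4 - 3\right)\right) 84 \cdot \frac{1}{17741}\right)} = \frac{31515 - \frac{1}{48142}}{-14777 + \left(\frac{19404}{3935} + \left(3 - 2\right) 84 \cdot \frac{1}{17741}\right)} = \frac{1517195129}{48142 \left(-14777 + \left(\frac{19404}{3935} + \left(3 - 2\right) 84 \cdot \frac{1}{17741}\right)\right)} = \frac{1517195129}{48142 \left(-14777 + \left(\frac{19404}{3935} + 1 \cdot 84 \cdot \frac{1}{17741}\right)\right)} = \frac{1517195129}{48142 \left(-14777 + \left(\frac{19404}{3935} + 84 \cdot \frac{1}{17741}\right)\right)} = \frac{1517195129}{48142 \left(-14777 + \left(\frac{19404}{3935} + \frac{84}{17741}\right)\right)} = \frac{1517195129}{48142 \left(-14777 + \frac{344576904}{69810835}\right)} = \frac{1517195129}{48142 \left(- \frac{1031250131891}{69810835}\right)} = \frac{1517195129}{48142} \left(- \frac{69810835}{1031250131891}\right) = - \frac{105916658813422715}{49646443849496522}$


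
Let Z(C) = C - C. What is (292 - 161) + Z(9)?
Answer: 131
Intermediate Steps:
Z(C) = 0
(292 - 161) + Z(9) = (292 - 161) + 0 = 131 + 0 = 131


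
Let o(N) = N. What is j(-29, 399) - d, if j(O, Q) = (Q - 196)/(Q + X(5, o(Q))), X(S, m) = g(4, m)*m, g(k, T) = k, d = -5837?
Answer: 1663574/285 ≈ 5837.1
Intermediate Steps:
X(S, m) = 4*m
j(O, Q) = (-196 + Q)/(5*Q) (j(O, Q) = (Q - 196)/(Q + 4*Q) = (-196 + Q)/((5*Q)) = (-196 + Q)*(1/(5*Q)) = (-196 + Q)/(5*Q))
j(-29, 399) - d = (1/5)*(-196 + 399)/399 - 1*(-5837) = (1/5)*(1/399)*203 + 5837 = 29/285 + 5837 = 1663574/285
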